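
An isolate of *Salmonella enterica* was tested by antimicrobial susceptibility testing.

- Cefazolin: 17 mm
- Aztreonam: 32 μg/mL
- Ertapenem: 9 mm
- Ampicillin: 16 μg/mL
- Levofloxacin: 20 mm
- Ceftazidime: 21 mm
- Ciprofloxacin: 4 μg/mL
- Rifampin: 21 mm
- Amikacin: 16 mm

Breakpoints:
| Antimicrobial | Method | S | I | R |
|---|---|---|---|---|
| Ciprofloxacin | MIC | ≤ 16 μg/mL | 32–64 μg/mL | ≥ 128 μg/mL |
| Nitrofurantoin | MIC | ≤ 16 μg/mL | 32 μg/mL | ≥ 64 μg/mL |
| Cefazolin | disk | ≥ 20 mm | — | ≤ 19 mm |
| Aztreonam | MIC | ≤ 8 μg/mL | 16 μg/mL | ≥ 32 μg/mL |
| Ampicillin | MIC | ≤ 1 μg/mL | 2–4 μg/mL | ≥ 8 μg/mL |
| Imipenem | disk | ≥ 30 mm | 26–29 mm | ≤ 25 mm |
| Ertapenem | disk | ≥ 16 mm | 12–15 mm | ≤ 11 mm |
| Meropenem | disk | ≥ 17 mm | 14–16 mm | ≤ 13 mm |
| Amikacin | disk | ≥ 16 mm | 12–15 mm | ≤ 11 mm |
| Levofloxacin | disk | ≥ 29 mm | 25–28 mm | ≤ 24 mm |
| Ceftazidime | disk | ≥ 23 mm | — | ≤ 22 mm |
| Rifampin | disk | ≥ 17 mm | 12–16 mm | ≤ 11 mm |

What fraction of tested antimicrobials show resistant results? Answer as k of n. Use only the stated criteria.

6 of 9

Cefazolin 17 mm: ≤ 19 mm ⇒ R
Aztreonam 32 μg/mL: ≥ 32 μg/mL ⇒ Resistant
Ertapenem 9 mm: ≤ 11 mm → R
Ampicillin: 16 μg/mL is ≥ 8 μg/mL → R
Levofloxacin: 20 mm is ≤ 24 mm — Resistant
Ceftazidime: 21 mm is ≤ 22 mm ⇒ resistant
Ciprofloxacin 4 μg/mL: ≤ 16 μg/mL — Susceptible
Rifampin 21 mm: ≥ 17 mm — Susceptible
Amikacin: 16 mm is ≥ 16 mm — S
Resistant: 6/9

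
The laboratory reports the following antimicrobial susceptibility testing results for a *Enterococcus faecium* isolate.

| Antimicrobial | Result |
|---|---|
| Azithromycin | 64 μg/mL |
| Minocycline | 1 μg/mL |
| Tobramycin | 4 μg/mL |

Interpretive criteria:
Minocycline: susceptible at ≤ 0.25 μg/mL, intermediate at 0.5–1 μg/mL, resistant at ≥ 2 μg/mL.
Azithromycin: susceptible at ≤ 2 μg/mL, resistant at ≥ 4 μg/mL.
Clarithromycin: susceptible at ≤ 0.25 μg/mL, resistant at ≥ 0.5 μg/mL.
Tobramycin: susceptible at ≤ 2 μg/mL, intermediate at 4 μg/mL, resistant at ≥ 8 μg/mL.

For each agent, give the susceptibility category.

R, I, I

Azithromycin: 64 μg/mL is ≥ 4 μg/mL → Resistant
Minocycline 1 μg/mL: in 0.5–1 μg/mL — I
Tobramycin: 4 μg/mL is = 4 μg/mL → intermediate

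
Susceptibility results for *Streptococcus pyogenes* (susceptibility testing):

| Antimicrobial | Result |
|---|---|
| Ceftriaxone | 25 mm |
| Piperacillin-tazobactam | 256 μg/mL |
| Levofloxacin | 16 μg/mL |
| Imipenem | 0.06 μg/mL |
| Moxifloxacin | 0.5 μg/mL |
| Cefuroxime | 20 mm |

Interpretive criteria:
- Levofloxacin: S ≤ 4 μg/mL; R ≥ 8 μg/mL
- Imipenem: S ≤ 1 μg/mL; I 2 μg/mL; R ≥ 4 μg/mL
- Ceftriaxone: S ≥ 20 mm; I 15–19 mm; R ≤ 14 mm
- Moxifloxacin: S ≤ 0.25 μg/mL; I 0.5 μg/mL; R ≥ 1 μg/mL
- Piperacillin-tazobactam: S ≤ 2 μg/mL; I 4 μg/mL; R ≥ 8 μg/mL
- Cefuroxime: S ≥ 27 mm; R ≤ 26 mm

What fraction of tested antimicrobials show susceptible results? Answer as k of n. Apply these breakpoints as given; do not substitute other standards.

2 of 6

Ceftriaxone (25 mm) ≥ 20 mm → susceptible
Piperacillin-tazobactam (256 μg/mL) ≥ 8 μg/mL → Resistant
Levofloxacin (16 μg/mL) ≥ 8 μg/mL → Resistant
Imipenem 0.06 μg/mL: ≤ 1 μg/mL ⇒ Susceptible
Moxifloxacin (0.5 μg/mL) = 0.5 μg/mL ⇒ intermediate
Cefuroxime (20 mm) ≤ 26 mm → resistant
Susceptible: 2/6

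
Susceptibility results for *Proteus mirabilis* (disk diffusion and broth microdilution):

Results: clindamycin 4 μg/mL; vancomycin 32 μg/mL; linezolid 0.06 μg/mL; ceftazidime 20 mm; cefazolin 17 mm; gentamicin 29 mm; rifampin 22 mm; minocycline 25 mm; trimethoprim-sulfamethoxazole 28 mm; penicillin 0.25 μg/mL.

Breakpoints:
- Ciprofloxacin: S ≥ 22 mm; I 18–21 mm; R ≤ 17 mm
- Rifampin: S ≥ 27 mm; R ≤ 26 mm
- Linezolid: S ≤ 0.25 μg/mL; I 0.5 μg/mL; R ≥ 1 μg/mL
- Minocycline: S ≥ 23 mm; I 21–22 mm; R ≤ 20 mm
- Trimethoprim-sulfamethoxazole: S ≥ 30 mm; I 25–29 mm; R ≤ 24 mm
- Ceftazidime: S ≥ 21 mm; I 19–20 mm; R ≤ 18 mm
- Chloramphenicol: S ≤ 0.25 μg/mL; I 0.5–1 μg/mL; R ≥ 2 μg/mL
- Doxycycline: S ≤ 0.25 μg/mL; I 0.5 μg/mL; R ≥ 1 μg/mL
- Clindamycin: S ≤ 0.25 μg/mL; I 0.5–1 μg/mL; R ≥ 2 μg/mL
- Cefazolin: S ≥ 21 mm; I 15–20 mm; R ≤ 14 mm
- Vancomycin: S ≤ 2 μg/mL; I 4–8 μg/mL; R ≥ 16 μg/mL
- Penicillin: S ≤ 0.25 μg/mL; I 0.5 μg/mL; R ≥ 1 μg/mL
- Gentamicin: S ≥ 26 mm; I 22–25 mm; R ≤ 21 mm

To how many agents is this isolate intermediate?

Clindamycin (4 μg/mL) ≥ 2 μg/mL ⇒ resistant
Vancomycin (32 μg/mL) ≥ 16 μg/mL → R
Linezolid 0.06 μg/mL: ≤ 0.25 μg/mL ⇒ Susceptible
Ceftazidime (20 mm) in 19–20 mm → I
Cefazolin: 17 mm is in 15–20 mm ⇒ intermediate
Gentamicin 29 mm: ≥ 26 mm → S
Rifampin: 22 mm is ≤ 26 mm → Resistant
Minocycline 25 mm: ≥ 23 mm → susceptible
Trimethoprim-sulfamethoxazole (28 mm) in 25–29 mm → intermediate
Penicillin 0.25 μg/mL: ≤ 0.25 μg/mL → S
Intermediate: 3

3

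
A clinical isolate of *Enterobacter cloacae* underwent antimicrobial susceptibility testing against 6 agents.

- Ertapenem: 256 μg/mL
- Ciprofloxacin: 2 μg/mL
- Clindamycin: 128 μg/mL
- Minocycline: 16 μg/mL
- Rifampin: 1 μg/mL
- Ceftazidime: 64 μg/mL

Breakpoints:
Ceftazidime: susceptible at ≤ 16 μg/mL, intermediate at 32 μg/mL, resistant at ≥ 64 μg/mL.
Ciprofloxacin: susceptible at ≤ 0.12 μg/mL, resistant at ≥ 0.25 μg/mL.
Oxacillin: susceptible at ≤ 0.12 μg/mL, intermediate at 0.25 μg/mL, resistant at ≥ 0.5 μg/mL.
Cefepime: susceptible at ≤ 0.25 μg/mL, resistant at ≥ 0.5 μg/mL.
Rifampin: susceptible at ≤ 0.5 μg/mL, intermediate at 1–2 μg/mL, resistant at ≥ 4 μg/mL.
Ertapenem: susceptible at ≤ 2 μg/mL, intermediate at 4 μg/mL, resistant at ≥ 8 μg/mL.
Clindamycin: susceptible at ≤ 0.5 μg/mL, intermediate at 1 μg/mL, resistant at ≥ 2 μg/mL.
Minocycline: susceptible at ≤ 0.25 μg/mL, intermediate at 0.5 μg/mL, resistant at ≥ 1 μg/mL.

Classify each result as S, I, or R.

R, R, R, R, I, R

Ertapenem 256 μg/mL: ≥ 8 μg/mL — Resistant
Ciprofloxacin: 2 μg/mL is ≥ 0.25 μg/mL ⇒ resistant
Clindamycin 128 μg/mL: ≥ 2 μg/mL → R
Minocycline (16 μg/mL) ≥ 1 μg/mL — Resistant
Rifampin (1 μg/mL) in 1–2 μg/mL — Intermediate
Ceftazidime: 64 μg/mL is ≥ 64 μg/mL → R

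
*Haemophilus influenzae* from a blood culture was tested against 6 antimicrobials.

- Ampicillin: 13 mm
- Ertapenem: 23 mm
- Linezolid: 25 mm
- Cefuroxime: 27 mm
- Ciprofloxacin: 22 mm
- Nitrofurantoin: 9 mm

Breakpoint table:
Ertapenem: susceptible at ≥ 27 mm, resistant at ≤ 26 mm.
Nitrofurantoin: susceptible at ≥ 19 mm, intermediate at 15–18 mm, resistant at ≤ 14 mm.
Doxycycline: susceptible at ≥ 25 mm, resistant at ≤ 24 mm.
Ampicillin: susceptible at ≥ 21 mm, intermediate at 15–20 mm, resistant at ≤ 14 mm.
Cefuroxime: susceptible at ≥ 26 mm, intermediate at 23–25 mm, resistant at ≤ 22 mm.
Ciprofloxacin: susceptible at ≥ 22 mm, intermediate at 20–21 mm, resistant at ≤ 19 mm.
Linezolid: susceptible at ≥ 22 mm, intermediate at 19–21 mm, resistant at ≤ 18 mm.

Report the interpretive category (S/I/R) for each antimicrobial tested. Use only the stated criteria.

R, R, S, S, S, R

Ampicillin 13 mm: ≤ 14 mm ⇒ Resistant
Ertapenem (23 mm) ≤ 26 mm → R
Linezolid 25 mm: ≥ 22 mm → S
Cefuroxime (27 mm) ≥ 26 mm → Susceptible
Ciprofloxacin (22 mm) ≥ 22 mm — susceptible
Nitrofurantoin 9 mm: ≤ 14 mm → resistant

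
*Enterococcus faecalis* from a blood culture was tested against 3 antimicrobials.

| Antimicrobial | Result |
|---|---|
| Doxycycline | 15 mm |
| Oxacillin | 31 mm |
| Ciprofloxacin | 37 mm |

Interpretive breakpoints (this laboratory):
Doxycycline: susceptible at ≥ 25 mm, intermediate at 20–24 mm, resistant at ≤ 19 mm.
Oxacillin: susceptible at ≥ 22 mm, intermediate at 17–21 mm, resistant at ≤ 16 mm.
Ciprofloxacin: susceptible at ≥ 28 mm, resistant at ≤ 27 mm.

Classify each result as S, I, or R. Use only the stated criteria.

Doxycycline 15 mm: ≤ 19 mm → Resistant
Oxacillin (31 mm) ≥ 22 mm — Susceptible
Ciprofloxacin (37 mm) ≥ 28 mm — S

R, S, S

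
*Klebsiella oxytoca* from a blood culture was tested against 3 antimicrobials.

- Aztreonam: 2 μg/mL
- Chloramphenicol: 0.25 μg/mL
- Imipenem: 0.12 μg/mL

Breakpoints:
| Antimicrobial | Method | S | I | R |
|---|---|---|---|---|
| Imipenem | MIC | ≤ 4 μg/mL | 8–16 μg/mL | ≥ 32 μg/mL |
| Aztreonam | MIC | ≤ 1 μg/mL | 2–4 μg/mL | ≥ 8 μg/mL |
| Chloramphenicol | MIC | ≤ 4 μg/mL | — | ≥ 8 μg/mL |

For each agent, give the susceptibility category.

Aztreonam: 2 μg/mL is in 2–4 μg/mL ⇒ Intermediate
Chloramphenicol (0.25 μg/mL) ≤ 4 μg/mL ⇒ S
Imipenem (0.12 μg/mL) ≤ 4 μg/mL — S

I, S, S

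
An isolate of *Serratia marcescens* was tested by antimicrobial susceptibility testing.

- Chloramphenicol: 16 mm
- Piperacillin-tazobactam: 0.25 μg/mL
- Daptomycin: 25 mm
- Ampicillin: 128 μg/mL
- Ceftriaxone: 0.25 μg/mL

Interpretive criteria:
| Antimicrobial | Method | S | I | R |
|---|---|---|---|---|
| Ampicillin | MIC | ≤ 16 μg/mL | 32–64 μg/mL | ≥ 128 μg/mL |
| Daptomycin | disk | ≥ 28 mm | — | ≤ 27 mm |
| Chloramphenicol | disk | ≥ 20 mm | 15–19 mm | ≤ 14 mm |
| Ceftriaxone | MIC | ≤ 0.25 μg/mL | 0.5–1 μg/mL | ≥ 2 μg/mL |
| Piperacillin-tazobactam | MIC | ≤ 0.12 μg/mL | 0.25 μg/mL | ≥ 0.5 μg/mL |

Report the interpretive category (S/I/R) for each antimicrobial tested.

Chloramphenicol (16 mm) in 15–19 mm ⇒ Intermediate
Piperacillin-tazobactam (0.25 μg/mL) = 0.25 μg/mL — Intermediate
Daptomycin (25 mm) ≤ 27 mm → R
Ampicillin (128 μg/mL) ≥ 128 μg/mL — R
Ceftriaxone (0.25 μg/mL) ≤ 0.25 μg/mL — S

I, I, R, R, S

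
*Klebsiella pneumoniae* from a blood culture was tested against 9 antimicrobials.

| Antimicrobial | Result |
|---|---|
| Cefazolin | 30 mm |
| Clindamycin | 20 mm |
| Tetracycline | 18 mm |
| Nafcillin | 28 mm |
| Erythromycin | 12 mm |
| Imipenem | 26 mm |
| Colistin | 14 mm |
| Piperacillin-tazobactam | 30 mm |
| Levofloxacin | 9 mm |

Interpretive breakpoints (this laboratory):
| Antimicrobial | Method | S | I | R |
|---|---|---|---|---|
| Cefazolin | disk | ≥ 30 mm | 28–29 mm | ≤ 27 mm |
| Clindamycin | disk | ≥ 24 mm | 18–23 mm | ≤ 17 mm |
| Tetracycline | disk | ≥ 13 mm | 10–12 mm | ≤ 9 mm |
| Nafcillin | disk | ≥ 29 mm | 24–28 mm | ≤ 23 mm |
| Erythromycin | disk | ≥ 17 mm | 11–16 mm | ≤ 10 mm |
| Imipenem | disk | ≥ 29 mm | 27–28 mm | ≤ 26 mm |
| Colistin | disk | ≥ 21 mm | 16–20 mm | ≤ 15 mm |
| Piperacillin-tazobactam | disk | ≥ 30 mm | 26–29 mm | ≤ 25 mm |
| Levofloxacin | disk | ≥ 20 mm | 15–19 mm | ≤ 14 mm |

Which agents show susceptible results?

Cefazolin (30 mm) ≥ 30 mm ⇒ Susceptible
Clindamycin: 20 mm is in 18–23 mm ⇒ I
Tetracycline: 18 mm is ≥ 13 mm — S
Nafcillin (28 mm) in 24–28 mm → intermediate
Erythromycin (12 mm) in 11–16 mm ⇒ Intermediate
Imipenem (26 mm) ≤ 26 mm — R
Colistin: 14 mm is ≤ 15 mm ⇒ resistant
Piperacillin-tazobactam (30 mm) ≥ 30 mm ⇒ S
Levofloxacin: 9 mm is ≤ 14 mm → R

cefazolin, tetracycline, piperacillin-tazobactam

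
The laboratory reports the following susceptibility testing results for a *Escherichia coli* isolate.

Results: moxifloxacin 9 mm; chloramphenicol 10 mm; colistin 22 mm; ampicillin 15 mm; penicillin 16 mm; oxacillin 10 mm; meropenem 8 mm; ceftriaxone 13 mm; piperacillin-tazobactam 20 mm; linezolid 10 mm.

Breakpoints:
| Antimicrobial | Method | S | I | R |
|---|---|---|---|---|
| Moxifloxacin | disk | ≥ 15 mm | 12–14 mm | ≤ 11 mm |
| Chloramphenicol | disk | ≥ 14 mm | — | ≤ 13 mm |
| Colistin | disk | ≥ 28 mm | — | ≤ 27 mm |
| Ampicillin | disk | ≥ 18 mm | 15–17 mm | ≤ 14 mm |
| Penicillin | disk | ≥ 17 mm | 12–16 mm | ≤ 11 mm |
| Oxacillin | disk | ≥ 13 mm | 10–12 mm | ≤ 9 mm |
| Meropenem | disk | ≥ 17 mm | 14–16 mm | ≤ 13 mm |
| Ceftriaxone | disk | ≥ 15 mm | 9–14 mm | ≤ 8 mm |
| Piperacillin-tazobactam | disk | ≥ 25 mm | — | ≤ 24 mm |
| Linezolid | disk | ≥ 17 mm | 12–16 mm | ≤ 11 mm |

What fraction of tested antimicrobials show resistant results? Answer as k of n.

Moxifloxacin (9 mm) ≤ 11 mm — Resistant
Chloramphenicol: 10 mm is ≤ 13 mm — R
Colistin 22 mm: ≤ 27 mm — R
Ampicillin (15 mm) in 15–17 mm ⇒ I
Penicillin: 16 mm is in 12–16 mm ⇒ Intermediate
Oxacillin 10 mm: in 10–12 mm ⇒ Intermediate
Meropenem: 8 mm is ≤ 13 mm — R
Ceftriaxone 13 mm: in 9–14 mm → Intermediate
Piperacillin-tazobactam: 20 mm is ≤ 24 mm ⇒ resistant
Linezolid (10 mm) ≤ 11 mm → Resistant
Resistant: 6/10

6 of 10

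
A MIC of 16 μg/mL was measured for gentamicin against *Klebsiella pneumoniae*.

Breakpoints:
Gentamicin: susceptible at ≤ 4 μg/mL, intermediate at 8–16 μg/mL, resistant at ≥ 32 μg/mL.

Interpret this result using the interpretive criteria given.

Intermediate

Gentamicin: 16 μg/mL is in 8–16 μg/mL — I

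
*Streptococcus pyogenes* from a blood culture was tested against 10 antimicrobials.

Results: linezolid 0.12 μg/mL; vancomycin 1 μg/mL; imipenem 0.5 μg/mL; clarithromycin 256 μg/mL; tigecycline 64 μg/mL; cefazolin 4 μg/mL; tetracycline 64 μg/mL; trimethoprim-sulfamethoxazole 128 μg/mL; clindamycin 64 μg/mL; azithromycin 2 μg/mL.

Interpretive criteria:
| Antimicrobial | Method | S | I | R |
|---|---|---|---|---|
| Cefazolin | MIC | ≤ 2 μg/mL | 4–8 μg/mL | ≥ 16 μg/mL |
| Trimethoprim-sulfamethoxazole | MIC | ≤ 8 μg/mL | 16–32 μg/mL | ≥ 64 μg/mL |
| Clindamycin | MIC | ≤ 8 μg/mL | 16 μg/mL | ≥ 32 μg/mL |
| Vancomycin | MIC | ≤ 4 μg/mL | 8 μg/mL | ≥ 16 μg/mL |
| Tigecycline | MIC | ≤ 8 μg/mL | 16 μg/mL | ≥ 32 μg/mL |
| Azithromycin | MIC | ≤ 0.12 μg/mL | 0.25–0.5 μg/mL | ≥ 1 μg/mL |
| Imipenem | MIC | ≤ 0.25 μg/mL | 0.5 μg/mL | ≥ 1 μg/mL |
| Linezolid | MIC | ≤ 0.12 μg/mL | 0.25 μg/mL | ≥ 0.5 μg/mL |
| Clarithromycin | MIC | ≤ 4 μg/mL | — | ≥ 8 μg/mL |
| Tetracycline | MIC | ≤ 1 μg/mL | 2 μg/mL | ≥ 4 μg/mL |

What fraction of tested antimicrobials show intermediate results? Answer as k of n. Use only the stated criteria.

Linezolid: 0.12 μg/mL is ≤ 0.12 μg/mL ⇒ susceptible
Vancomycin 1 μg/mL: ≤ 4 μg/mL ⇒ Susceptible
Imipenem 0.5 μg/mL: = 0.5 μg/mL — intermediate
Clarithromycin (256 μg/mL) ≥ 8 μg/mL ⇒ Resistant
Tigecycline 64 μg/mL: ≥ 32 μg/mL → R
Cefazolin 4 μg/mL: in 4–8 μg/mL → I
Tetracycline 64 μg/mL: ≥ 4 μg/mL — resistant
Trimethoprim-sulfamethoxazole: 128 μg/mL is ≥ 64 μg/mL — R
Clindamycin (64 μg/mL) ≥ 32 μg/mL → R
Azithromycin 2 μg/mL: ≥ 1 μg/mL — R
Intermediate: 2/10

2 of 10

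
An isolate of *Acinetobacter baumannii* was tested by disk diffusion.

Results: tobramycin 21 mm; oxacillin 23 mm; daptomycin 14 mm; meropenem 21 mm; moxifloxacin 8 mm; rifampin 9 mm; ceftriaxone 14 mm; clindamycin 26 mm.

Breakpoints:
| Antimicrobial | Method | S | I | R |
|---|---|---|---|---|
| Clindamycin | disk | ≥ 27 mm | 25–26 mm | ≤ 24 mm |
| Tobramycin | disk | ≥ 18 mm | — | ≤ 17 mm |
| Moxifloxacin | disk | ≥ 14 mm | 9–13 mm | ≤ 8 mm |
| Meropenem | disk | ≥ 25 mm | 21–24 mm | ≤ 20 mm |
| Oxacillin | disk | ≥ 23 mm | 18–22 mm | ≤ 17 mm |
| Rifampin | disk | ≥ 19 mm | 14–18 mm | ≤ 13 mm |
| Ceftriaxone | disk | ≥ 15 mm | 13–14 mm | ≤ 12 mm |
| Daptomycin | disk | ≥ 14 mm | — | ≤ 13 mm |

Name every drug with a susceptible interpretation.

tobramycin, oxacillin, daptomycin

Tobramycin: 21 mm is ≥ 18 mm → Susceptible
Oxacillin (23 mm) ≥ 23 mm ⇒ S
Daptomycin 14 mm: ≥ 14 mm — S
Meropenem: 21 mm is in 21–24 mm — I
Moxifloxacin 8 mm: ≤ 8 mm ⇒ R
Rifampin: 9 mm is ≤ 13 mm → R
Ceftriaxone (14 mm) in 13–14 mm ⇒ intermediate
Clindamycin (26 mm) in 25–26 mm → Intermediate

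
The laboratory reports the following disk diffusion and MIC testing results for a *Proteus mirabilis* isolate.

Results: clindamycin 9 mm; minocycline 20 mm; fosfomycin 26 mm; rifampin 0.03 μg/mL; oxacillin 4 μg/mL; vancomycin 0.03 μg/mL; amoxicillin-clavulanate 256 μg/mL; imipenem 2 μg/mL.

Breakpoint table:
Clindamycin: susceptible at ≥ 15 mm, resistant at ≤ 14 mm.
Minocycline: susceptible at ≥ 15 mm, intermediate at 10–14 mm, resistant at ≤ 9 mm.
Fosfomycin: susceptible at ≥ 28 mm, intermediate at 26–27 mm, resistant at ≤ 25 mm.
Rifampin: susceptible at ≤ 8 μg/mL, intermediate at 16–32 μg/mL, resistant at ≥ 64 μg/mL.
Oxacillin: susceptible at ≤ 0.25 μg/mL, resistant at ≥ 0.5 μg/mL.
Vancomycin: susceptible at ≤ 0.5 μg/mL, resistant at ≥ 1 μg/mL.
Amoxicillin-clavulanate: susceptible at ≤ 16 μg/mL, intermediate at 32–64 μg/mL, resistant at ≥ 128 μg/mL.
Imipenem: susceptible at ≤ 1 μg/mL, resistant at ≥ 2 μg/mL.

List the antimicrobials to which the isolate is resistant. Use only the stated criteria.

Clindamycin: 9 mm is ≤ 14 mm → R
Minocycline 20 mm: ≥ 15 mm ⇒ S
Fosfomycin 26 mm: in 26–27 mm → I
Rifampin 0.03 μg/mL: ≤ 8 μg/mL → S
Oxacillin: 4 μg/mL is ≥ 0.5 μg/mL → Resistant
Vancomycin (0.03 μg/mL) ≤ 0.5 μg/mL ⇒ S
Amoxicillin-clavulanate (256 μg/mL) ≥ 128 μg/mL — Resistant
Imipenem 2 μg/mL: ≥ 2 μg/mL → Resistant

clindamycin, oxacillin, amoxicillin-clavulanate, imipenem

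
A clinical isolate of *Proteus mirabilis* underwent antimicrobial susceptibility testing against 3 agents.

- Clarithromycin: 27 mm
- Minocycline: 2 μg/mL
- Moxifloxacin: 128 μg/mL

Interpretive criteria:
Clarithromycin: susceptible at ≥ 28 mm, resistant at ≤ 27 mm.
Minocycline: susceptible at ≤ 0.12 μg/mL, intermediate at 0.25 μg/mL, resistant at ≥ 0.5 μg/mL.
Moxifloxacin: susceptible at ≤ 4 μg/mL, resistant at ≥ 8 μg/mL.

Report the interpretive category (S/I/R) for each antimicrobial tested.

R, R, R

Clarithromycin: 27 mm is ≤ 27 mm ⇒ Resistant
Minocycline (2 μg/mL) ≥ 0.5 μg/mL ⇒ Resistant
Moxifloxacin: 128 μg/mL is ≥ 8 μg/mL — resistant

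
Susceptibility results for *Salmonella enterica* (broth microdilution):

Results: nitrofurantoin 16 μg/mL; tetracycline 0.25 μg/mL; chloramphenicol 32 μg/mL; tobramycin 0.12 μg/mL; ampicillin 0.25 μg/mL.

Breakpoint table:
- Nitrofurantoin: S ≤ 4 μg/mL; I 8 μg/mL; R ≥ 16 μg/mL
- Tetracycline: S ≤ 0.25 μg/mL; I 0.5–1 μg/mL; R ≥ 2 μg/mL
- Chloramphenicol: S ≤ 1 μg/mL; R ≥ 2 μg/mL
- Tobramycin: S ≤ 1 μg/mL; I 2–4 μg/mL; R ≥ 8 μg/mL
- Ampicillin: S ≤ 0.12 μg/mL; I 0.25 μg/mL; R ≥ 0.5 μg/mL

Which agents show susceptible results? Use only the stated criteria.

tetracycline, tobramycin

Nitrofurantoin 16 μg/mL: ≥ 16 μg/mL ⇒ resistant
Tetracycline 0.25 μg/mL: ≤ 0.25 μg/mL — S
Chloramphenicol (32 μg/mL) ≥ 2 μg/mL ⇒ resistant
Tobramycin: 0.12 μg/mL is ≤ 1 μg/mL — Susceptible
Ampicillin: 0.25 μg/mL is = 0.25 μg/mL ⇒ I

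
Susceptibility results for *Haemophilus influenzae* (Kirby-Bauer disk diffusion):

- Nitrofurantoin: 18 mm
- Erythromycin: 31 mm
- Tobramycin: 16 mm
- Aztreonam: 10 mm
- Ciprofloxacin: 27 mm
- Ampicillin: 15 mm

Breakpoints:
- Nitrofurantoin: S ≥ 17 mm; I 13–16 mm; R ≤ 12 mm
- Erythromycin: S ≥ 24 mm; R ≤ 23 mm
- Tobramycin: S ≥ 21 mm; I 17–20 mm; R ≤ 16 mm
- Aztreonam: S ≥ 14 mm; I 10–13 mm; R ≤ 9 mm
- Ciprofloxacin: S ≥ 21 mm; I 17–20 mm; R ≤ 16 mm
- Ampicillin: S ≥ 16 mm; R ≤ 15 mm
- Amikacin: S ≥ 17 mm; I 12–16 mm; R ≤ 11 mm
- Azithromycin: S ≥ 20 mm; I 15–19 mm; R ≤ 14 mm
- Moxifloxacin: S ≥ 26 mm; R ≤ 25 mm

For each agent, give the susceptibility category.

Nitrofurantoin: 18 mm is ≥ 17 mm → susceptible
Erythromycin (31 mm) ≥ 24 mm ⇒ susceptible
Tobramycin: 16 mm is ≤ 16 mm → resistant
Aztreonam (10 mm) in 10–13 mm — I
Ciprofloxacin (27 mm) ≥ 21 mm ⇒ susceptible
Ampicillin: 15 mm is ≤ 15 mm → Resistant

S, S, R, I, S, R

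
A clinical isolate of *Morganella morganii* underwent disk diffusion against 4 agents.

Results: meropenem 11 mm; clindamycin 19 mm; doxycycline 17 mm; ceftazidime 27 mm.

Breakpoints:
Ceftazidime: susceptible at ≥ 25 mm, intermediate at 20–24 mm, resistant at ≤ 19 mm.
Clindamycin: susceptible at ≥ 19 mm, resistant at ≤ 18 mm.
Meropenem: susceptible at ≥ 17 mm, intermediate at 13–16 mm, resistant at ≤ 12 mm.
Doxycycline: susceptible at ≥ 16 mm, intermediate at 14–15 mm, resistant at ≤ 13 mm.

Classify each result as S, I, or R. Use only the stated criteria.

R, S, S, S

Meropenem 11 mm: ≤ 12 mm ⇒ Resistant
Clindamycin (19 mm) ≥ 19 mm → susceptible
Doxycycline (17 mm) ≥ 16 mm — Susceptible
Ceftazidime (27 mm) ≥ 25 mm ⇒ susceptible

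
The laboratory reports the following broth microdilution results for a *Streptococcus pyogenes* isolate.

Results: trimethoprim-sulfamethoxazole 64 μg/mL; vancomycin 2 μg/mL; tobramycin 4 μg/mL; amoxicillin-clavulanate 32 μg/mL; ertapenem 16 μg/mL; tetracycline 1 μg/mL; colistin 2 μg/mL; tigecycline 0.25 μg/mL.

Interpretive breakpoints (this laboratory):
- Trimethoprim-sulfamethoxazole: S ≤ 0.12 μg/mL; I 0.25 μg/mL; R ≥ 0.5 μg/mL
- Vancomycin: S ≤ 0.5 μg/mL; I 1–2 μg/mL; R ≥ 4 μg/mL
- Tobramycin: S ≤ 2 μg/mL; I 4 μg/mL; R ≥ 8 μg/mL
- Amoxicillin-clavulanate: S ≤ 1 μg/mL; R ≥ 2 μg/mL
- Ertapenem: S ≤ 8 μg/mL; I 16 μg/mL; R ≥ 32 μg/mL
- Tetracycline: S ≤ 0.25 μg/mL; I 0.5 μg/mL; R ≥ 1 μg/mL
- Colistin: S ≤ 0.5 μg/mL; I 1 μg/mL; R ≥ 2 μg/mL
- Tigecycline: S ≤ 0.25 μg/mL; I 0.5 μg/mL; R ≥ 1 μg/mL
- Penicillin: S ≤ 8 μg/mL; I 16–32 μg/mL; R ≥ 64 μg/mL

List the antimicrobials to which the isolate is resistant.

trimethoprim-sulfamethoxazole, amoxicillin-clavulanate, tetracycline, colistin

Trimethoprim-sulfamethoxazole (64 μg/mL) ≥ 0.5 μg/mL → Resistant
Vancomycin: 2 μg/mL is in 1–2 μg/mL — Intermediate
Tobramycin 4 μg/mL: = 4 μg/mL — I
Amoxicillin-clavulanate 32 μg/mL: ≥ 2 μg/mL → resistant
Ertapenem: 16 μg/mL is = 16 μg/mL — intermediate
Tetracycline: 1 μg/mL is ≥ 1 μg/mL — Resistant
Colistin: 2 μg/mL is ≥ 2 μg/mL — resistant
Tigecycline: 0.25 μg/mL is ≤ 0.25 μg/mL ⇒ S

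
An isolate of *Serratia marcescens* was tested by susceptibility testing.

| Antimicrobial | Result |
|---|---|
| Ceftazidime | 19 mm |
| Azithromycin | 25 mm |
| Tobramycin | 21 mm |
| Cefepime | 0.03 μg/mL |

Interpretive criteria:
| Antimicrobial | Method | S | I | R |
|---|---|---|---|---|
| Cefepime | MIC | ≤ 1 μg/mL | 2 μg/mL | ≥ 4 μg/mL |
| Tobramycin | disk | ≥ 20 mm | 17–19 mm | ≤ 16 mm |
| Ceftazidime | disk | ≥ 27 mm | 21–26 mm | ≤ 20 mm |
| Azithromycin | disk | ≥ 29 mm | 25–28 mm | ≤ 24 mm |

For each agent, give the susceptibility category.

R, I, S, S

Ceftazidime (19 mm) ≤ 20 mm ⇒ R
Azithromycin (25 mm) in 25–28 mm — intermediate
Tobramycin (21 mm) ≥ 20 mm ⇒ Susceptible
Cefepime: 0.03 μg/mL is ≤ 1 μg/mL — Susceptible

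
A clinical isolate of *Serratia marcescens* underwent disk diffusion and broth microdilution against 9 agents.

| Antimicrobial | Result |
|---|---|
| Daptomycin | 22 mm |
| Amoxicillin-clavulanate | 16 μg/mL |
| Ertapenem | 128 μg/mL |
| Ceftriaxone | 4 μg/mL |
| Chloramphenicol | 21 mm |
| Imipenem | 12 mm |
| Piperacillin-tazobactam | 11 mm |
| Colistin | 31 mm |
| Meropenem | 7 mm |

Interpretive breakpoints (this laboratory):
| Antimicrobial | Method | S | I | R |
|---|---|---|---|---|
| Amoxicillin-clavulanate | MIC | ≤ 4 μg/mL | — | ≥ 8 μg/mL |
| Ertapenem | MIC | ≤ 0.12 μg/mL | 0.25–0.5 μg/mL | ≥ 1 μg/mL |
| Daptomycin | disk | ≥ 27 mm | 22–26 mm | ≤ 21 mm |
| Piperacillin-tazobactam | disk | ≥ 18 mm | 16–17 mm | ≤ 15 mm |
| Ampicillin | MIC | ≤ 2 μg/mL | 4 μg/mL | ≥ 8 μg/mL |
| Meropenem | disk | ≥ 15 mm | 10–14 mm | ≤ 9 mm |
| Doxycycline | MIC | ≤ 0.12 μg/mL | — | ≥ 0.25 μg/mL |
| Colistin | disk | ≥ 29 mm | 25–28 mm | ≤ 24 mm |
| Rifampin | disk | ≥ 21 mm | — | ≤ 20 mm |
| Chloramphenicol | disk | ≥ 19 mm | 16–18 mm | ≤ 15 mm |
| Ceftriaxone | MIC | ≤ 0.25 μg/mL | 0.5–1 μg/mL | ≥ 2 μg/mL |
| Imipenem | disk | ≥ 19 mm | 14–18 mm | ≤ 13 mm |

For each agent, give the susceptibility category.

Daptomycin (22 mm) in 22–26 mm ⇒ Intermediate
Amoxicillin-clavulanate 16 μg/mL: ≥ 8 μg/mL ⇒ resistant
Ertapenem: 128 μg/mL is ≥ 1 μg/mL → Resistant
Ceftriaxone 4 μg/mL: ≥ 2 μg/mL — R
Chloramphenicol 21 mm: ≥ 19 mm ⇒ Susceptible
Imipenem: 12 mm is ≤ 13 mm — Resistant
Piperacillin-tazobactam: 11 mm is ≤ 15 mm — Resistant
Colistin 31 mm: ≥ 29 mm → S
Meropenem: 7 mm is ≤ 9 mm ⇒ R

I, R, R, R, S, R, R, S, R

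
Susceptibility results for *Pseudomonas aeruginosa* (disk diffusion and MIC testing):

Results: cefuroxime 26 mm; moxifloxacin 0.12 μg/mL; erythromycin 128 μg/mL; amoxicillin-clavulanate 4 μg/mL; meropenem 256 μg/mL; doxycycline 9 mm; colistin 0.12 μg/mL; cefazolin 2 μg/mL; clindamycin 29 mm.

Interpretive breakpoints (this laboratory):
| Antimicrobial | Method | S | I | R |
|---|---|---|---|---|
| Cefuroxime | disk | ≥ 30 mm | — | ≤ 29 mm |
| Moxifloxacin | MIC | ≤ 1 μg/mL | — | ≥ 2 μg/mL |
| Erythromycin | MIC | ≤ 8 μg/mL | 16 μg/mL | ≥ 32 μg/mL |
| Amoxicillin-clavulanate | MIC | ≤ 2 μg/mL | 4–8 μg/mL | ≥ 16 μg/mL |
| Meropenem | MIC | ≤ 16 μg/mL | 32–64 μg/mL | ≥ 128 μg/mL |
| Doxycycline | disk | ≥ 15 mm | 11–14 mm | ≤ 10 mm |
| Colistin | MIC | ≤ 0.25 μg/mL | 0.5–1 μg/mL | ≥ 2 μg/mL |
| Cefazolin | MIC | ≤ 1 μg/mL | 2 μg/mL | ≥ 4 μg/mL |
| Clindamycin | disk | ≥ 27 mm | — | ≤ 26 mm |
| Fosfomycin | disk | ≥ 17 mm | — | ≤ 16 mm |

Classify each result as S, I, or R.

R, S, R, I, R, R, S, I, S

Cefuroxime (26 mm) ≤ 29 mm ⇒ R
Moxifloxacin 0.12 μg/mL: ≤ 1 μg/mL — Susceptible
Erythromycin (128 μg/mL) ≥ 32 μg/mL — Resistant
Amoxicillin-clavulanate 4 μg/mL: in 4–8 μg/mL → I
Meropenem 256 μg/mL: ≥ 128 μg/mL ⇒ R
Doxycycline 9 mm: ≤ 10 mm — resistant
Colistin: 0.12 μg/mL is ≤ 0.25 μg/mL — Susceptible
Cefazolin 2 μg/mL: = 2 μg/mL — Intermediate
Clindamycin: 29 mm is ≥ 27 mm — Susceptible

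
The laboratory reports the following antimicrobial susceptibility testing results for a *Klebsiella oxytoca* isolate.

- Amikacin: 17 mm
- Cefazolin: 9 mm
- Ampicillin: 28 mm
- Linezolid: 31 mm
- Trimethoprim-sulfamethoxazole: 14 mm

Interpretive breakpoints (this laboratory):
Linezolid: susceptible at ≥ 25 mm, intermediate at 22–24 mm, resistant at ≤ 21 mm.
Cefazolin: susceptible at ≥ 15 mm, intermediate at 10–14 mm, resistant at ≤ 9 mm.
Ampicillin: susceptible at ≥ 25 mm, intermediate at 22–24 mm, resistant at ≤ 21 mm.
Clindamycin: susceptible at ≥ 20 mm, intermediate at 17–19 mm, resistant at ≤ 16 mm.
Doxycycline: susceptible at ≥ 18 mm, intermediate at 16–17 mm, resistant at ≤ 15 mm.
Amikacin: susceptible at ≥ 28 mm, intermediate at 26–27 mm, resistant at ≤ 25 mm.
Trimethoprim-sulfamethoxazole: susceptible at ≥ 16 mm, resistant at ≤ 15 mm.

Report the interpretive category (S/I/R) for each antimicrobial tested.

Amikacin (17 mm) ≤ 25 mm → Resistant
Cefazolin 9 mm: ≤ 9 mm ⇒ resistant
Ampicillin: 28 mm is ≥ 25 mm → Susceptible
Linezolid (31 mm) ≥ 25 mm ⇒ susceptible
Trimethoprim-sulfamethoxazole 14 mm: ≤ 15 mm — resistant

R, R, S, S, R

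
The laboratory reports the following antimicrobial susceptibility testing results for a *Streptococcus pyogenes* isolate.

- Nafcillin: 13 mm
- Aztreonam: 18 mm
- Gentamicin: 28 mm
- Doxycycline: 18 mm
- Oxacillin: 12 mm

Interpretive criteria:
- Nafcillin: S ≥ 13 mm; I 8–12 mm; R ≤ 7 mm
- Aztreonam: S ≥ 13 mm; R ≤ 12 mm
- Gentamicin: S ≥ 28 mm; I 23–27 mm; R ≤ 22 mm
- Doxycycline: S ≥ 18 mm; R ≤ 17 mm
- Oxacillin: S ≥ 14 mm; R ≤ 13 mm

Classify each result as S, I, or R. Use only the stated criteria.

Nafcillin 13 mm: ≥ 13 mm → Susceptible
Aztreonam (18 mm) ≥ 13 mm ⇒ susceptible
Gentamicin: 28 mm is ≥ 28 mm → susceptible
Doxycycline (18 mm) ≥ 18 mm — S
Oxacillin 12 mm: ≤ 13 mm → Resistant

S, S, S, S, R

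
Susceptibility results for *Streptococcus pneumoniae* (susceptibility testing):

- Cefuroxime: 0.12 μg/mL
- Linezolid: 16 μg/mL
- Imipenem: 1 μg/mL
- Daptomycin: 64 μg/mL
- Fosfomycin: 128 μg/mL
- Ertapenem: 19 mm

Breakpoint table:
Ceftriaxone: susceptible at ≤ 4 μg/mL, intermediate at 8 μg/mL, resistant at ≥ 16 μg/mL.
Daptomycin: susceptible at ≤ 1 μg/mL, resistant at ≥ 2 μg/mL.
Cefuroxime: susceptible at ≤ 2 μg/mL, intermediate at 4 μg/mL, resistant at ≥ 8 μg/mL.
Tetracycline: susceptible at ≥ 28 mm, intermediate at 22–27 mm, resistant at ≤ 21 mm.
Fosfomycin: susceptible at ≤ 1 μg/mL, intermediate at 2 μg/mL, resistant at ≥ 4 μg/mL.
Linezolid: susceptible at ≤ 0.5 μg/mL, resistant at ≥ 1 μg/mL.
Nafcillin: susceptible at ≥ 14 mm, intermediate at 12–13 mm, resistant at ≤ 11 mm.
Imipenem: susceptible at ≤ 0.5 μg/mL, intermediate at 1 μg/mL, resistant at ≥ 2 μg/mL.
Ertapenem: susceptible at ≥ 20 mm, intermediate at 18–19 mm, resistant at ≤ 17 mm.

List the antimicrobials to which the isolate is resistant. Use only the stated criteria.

linezolid, daptomycin, fosfomycin

Cefuroxime 0.12 μg/mL: ≤ 2 μg/mL ⇒ Susceptible
Linezolid: 16 μg/mL is ≥ 1 μg/mL — R
Imipenem (1 μg/mL) = 1 μg/mL → intermediate
Daptomycin (64 μg/mL) ≥ 2 μg/mL → Resistant
Fosfomycin: 128 μg/mL is ≥ 4 μg/mL — resistant
Ertapenem: 19 mm is in 18–19 mm → Intermediate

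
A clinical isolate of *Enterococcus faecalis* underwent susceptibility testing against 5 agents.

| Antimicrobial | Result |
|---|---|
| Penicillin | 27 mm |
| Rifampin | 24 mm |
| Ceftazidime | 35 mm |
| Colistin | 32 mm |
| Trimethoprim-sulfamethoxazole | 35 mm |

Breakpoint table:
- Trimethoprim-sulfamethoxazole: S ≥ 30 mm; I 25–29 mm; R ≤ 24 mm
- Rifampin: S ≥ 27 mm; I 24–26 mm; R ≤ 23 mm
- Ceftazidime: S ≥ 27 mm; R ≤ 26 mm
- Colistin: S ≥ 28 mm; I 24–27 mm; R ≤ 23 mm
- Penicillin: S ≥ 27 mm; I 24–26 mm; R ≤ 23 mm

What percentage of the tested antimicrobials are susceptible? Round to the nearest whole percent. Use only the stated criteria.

80%

Penicillin: 27 mm is ≥ 27 mm — S
Rifampin: 24 mm is in 24–26 mm ⇒ intermediate
Ceftazidime: 35 mm is ≥ 27 mm — Susceptible
Colistin: 32 mm is ≥ 28 mm — S
Trimethoprim-sulfamethoxazole (35 mm) ≥ 30 mm ⇒ S
Susceptible: 4/5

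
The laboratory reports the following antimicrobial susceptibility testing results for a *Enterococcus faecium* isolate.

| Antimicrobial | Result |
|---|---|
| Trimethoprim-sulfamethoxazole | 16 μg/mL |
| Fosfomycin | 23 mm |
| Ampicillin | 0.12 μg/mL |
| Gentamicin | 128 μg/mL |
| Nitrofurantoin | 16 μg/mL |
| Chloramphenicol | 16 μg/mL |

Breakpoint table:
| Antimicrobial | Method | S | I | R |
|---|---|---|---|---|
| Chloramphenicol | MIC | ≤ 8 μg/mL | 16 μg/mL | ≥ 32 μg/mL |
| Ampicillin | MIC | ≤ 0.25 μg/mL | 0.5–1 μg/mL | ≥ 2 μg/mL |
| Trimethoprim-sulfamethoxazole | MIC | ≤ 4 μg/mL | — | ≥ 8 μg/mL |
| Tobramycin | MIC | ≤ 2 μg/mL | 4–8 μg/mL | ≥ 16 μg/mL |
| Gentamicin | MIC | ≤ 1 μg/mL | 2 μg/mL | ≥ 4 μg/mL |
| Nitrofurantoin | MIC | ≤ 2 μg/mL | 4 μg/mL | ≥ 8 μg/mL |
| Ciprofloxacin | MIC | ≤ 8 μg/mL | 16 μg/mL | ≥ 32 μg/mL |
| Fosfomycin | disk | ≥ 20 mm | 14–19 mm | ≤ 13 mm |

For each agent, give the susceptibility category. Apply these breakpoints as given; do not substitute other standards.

Trimethoprim-sulfamethoxazole (16 μg/mL) ≥ 8 μg/mL ⇒ R
Fosfomycin: 23 mm is ≥ 20 mm → Susceptible
Ampicillin (0.12 μg/mL) ≤ 0.25 μg/mL — susceptible
Gentamicin 128 μg/mL: ≥ 4 μg/mL — resistant
Nitrofurantoin 16 μg/mL: ≥ 8 μg/mL ⇒ Resistant
Chloramphenicol (16 μg/mL) = 16 μg/mL → Intermediate

R, S, S, R, R, I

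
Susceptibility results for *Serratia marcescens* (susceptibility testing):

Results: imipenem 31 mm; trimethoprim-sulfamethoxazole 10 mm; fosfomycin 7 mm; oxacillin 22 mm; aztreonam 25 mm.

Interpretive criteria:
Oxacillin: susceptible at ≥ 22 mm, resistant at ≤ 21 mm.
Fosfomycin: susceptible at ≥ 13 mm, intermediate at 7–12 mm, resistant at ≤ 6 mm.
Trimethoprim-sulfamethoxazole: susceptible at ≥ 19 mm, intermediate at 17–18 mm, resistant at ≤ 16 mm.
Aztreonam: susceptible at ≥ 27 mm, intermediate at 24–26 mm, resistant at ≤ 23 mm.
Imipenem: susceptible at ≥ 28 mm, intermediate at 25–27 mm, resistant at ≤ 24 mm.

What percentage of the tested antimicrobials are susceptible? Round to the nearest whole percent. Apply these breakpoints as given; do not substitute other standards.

40%

Imipenem 31 mm: ≥ 28 mm ⇒ susceptible
Trimethoprim-sulfamethoxazole: 10 mm is ≤ 16 mm ⇒ resistant
Fosfomycin: 7 mm is in 7–12 mm → I
Oxacillin: 22 mm is ≥ 22 mm — susceptible
Aztreonam 25 mm: in 24–26 mm ⇒ intermediate
Susceptible: 2/5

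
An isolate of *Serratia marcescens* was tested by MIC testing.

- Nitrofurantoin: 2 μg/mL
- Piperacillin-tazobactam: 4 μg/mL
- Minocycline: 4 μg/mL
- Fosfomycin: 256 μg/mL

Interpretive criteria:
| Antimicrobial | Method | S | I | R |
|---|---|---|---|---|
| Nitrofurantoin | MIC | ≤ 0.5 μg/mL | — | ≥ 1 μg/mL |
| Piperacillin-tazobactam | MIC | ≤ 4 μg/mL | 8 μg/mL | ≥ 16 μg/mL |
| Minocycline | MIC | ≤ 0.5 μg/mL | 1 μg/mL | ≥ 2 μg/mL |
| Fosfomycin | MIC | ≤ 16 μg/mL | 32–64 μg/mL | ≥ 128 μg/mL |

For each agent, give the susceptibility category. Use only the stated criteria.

R, S, R, R

Nitrofurantoin (2 μg/mL) ≥ 1 μg/mL — resistant
Piperacillin-tazobactam: 4 μg/mL is ≤ 4 μg/mL ⇒ Susceptible
Minocycline 4 μg/mL: ≥ 2 μg/mL — resistant
Fosfomycin (256 μg/mL) ≥ 128 μg/mL ⇒ Resistant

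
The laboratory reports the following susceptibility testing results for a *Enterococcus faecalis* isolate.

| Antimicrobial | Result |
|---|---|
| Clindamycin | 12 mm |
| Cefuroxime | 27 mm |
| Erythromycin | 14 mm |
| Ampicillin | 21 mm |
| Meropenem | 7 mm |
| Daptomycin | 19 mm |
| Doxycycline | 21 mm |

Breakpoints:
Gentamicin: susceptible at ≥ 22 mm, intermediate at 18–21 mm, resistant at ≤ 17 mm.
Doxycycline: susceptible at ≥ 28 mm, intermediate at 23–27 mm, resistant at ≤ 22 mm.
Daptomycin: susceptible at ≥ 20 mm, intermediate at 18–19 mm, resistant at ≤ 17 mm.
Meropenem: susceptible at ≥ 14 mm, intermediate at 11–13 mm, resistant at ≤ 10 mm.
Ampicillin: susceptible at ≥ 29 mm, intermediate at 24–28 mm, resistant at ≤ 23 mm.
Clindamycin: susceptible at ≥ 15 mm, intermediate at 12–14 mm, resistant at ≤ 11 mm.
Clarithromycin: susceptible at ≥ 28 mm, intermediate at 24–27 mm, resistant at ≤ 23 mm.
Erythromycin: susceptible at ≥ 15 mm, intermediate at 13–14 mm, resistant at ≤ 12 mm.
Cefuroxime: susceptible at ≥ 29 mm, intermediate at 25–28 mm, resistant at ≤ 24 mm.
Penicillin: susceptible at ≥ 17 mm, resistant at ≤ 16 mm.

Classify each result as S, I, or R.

Clindamycin: 12 mm is in 12–14 mm — intermediate
Cefuroxime 27 mm: in 25–28 mm → intermediate
Erythromycin: 14 mm is in 13–14 mm — I
Ampicillin: 21 mm is ≤ 23 mm ⇒ Resistant
Meropenem 7 mm: ≤ 10 mm — R
Daptomycin (19 mm) in 18–19 mm ⇒ intermediate
Doxycycline 21 mm: ≤ 22 mm ⇒ resistant

I, I, I, R, R, I, R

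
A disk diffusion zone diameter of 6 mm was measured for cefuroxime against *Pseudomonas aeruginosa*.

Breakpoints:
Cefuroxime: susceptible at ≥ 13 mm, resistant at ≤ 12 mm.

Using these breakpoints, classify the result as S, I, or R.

Resistant

Cefuroxime: 6 mm is ≤ 12 mm — Resistant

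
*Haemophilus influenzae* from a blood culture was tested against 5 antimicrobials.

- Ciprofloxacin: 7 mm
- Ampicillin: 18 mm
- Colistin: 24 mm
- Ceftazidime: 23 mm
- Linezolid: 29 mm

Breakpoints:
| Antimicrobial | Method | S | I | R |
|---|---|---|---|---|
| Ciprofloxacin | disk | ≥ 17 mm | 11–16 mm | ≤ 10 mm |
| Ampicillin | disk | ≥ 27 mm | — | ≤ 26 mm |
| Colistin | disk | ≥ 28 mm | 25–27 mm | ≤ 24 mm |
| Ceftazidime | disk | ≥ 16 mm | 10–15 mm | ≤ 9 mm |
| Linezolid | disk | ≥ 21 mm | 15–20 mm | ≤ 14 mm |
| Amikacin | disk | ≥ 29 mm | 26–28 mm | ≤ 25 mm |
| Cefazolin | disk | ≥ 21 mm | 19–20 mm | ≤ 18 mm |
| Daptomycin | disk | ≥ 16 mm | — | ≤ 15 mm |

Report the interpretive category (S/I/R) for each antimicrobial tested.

Ciprofloxacin: 7 mm is ≤ 10 mm ⇒ Resistant
Ampicillin: 18 mm is ≤ 26 mm ⇒ R
Colistin: 24 mm is ≤ 24 mm ⇒ resistant
Ceftazidime: 23 mm is ≥ 16 mm ⇒ susceptible
Linezolid 29 mm: ≥ 21 mm ⇒ Susceptible

R, R, R, S, S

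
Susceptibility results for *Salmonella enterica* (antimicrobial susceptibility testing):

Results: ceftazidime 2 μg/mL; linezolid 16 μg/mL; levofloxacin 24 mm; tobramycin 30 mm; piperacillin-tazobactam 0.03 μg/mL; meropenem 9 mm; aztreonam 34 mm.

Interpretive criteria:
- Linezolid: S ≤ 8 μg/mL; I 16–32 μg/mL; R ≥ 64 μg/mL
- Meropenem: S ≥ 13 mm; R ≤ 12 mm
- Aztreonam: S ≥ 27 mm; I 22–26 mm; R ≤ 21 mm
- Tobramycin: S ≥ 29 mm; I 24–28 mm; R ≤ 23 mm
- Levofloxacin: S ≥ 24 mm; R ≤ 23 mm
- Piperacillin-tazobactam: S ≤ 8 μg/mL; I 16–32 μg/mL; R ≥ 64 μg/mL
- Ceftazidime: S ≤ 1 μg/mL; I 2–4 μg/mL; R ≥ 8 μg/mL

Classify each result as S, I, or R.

I, I, S, S, S, R, S

Ceftazidime 2 μg/mL: in 2–4 μg/mL ⇒ I
Linezolid (16 μg/mL) in 16–32 μg/mL → Intermediate
Levofloxacin: 24 mm is ≥ 24 mm ⇒ susceptible
Tobramycin 30 mm: ≥ 29 mm → Susceptible
Piperacillin-tazobactam 0.03 μg/mL: ≤ 8 μg/mL — susceptible
Meropenem 9 mm: ≤ 12 mm → R
Aztreonam: 34 mm is ≥ 27 mm ⇒ S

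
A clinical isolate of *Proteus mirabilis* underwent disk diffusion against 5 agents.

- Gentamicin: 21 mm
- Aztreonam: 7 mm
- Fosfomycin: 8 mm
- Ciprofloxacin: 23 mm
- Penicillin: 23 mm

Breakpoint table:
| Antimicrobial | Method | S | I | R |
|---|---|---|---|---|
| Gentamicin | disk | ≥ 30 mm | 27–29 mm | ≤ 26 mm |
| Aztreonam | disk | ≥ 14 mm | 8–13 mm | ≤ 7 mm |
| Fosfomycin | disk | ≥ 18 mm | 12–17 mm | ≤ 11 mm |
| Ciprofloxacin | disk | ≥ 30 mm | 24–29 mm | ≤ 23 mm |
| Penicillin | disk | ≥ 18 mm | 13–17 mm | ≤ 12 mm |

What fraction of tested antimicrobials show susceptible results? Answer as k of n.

1 of 5

Gentamicin (21 mm) ≤ 26 mm → R
Aztreonam 7 mm: ≤ 7 mm — R
Fosfomycin (8 mm) ≤ 11 mm ⇒ resistant
Ciprofloxacin (23 mm) ≤ 23 mm → Resistant
Penicillin (23 mm) ≥ 18 mm ⇒ Susceptible
Susceptible: 1/5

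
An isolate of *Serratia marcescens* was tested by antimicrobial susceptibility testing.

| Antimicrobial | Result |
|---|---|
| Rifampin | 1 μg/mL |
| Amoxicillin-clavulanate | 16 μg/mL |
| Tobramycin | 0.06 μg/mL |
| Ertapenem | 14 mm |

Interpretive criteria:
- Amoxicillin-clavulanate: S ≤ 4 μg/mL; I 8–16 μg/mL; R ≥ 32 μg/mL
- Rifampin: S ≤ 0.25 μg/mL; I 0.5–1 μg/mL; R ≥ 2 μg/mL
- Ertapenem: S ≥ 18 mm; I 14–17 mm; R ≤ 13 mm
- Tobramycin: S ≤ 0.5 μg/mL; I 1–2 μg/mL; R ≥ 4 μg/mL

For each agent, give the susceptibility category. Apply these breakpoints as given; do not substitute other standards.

I, I, S, I

Rifampin (1 μg/mL) in 0.5–1 μg/mL ⇒ Intermediate
Amoxicillin-clavulanate 16 μg/mL: in 8–16 μg/mL — intermediate
Tobramycin 0.06 μg/mL: ≤ 0.5 μg/mL — Susceptible
Ertapenem: 14 mm is in 14–17 mm ⇒ I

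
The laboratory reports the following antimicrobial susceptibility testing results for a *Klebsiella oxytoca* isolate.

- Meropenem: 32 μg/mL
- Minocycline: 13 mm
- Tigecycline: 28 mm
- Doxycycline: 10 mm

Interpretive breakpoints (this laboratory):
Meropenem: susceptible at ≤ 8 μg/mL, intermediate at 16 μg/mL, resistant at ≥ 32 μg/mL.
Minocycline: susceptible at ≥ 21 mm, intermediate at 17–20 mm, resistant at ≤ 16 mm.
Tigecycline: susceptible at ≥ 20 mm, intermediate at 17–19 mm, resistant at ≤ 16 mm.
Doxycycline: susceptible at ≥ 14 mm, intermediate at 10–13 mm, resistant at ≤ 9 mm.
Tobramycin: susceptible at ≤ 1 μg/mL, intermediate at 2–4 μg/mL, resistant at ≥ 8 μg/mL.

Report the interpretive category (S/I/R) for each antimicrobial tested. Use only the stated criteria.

Meropenem: 32 μg/mL is ≥ 32 μg/mL — R
Minocycline 13 mm: ≤ 16 mm ⇒ Resistant
Tigecycline 28 mm: ≥ 20 mm — susceptible
Doxycycline: 10 mm is in 10–13 mm → Intermediate

R, R, S, I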